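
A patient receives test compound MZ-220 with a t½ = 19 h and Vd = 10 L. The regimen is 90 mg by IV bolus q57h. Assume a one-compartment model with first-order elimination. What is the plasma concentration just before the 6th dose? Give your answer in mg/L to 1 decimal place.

1.3 mg/L

f = (1/2)^(τ/t½) = (1/2)^(57/19) ≈ 0.1250.
C₀ = D/Vd = 90/10 ≈ 9.000 mg/L.
Before the 6th dose, 5 doses have been given. Superposition: Cmin = C₀·(f + f² + … + f^5).
≈ 9.000 × (0.1250 + 0.0156 + 0.0020 + 0.0002 + 0.0000) ≈ 9.000 × 0.1428 ≈ 1.285 mg/L.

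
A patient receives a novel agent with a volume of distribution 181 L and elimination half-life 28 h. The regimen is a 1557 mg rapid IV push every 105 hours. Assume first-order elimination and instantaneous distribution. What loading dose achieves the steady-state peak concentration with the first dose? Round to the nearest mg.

1682 mg

f = (1/2)^(105/28) ≈ 0.074325; accumulation ratio R = 1/(1−f) ≈ 1.08029.
Loading dose to hit Cmax,ss on first dose: D_load = D_maint·R ≈ 1557 × 1.08029 ≈ 1682.01 mg.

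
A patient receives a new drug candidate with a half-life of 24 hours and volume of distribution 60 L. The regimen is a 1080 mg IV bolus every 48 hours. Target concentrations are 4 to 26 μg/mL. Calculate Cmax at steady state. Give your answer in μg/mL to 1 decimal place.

τ = 48 h = 2 half-lives, so f = (1/2)^2 = 0.25.
Accumulation ratio R = 1/(1 − f) = 1/0.75 = 4/3.
Single-dose peak C₀ = D/Vd = 1080/60 = 18 μg/mL.
Steady-state peak Cmax,ss = C₀·R = 18 × 4/3 ≈ 24.000 μg/mL.
Peak 24.0 μg/mL vs MTC 26 μg/mL: below toxic threshold.

24.0 μg/mL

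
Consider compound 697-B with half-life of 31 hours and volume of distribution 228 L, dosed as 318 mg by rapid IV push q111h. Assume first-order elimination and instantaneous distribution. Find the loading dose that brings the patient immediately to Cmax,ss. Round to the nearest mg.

347 mg

f = (1/2)^(111/31) ≈ 0.083583; accumulation ratio R = 1/(1−f) ≈ 1.09121.
Loading dose to hit Cmax,ss on first dose: D_load = D_maint·R ≈ 318 × 1.09121 ≈ 347.00 mg.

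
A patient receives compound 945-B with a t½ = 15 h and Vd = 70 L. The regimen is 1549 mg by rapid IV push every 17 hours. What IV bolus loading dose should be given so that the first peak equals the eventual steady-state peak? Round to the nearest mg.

2847 mg

f = (1/2)^(17/15) ≈ 0.455861; accumulation ratio R = 1/(1−f) ≈ 1.83777.
Loading dose to hit Cmax,ss on first dose: D_load = D_maint·R ≈ 1549 × 1.83777 ≈ 2846.71 mg.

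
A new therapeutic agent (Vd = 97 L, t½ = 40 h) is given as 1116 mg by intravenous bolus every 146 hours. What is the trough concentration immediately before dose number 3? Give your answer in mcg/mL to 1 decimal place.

1.0 mcg/mL

f = (1/2)^(τ/t½) = (1/2)^(146/40) ≈ 0.0797.
C₀ = D/Vd = 1116/97 ≈ 11.505 mcg/mL.
Before the 3rd dose, 2 doses have been given. Superposition: Cmin = C₀·(f + f²).
≈ 11.505 × (0.0797 + 0.0064) ≈ 11.505 × 0.0861 ≈ 0.991 mcg/mL.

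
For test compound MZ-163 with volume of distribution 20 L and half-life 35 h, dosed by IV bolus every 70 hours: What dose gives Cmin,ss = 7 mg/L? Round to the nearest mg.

420 mg

τ/t½ = 70/35 ≈ 2, so f = (1/2)^(70/35) ≈ 0.250000.
Cmin,ss = (D/Vd)·f/(1−f), so D = Cmin,ss·Vd·(1−f)/f.
D = 7 × 20 × (1−f)/f ≈ 7 × 20 × 3.00000 ≈ 420.00 mg.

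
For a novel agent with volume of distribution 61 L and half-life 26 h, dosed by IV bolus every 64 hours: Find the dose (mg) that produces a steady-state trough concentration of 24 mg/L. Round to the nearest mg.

6600 mg

τ/t½ = 64/26 ≈ 2.4615, so f = (1/2)^(64/26) ≈ 0.181553.
Cmin,ss = (D/Vd)·f/(1−f), so D = Cmin,ss·Vd·(1−f)/f.
D = 24 × 61 × (1−f)/f ≈ 24 × 61 × 4.50803 ≈ 6599.76 mg.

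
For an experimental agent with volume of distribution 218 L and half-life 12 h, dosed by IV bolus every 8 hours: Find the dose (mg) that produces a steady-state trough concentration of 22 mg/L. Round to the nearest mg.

2817 mg

τ/t½ = 8/12 ≈ 0.66667, so f = (1/2)^(8/12) ≈ 0.629961.
Cmin,ss = (D/Vd)·f/(1−f), so D = Cmin,ss·Vd·(1−f)/f.
D = 22 × 218 × (1−f)/f ≈ 22 × 218 × 0.58740 ≈ 2817.17 mg.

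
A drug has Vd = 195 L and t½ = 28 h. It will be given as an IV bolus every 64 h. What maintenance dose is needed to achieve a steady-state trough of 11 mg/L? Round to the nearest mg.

τ/t½ = 64/28 ≈ 2.2857, so f = (1/2)^(64/28) ≈ 0.205084.
Cmin,ss = (D/Vd)·f/(1−f), so D = Cmin,ss·Vd·(1−f)/f.
D = 11 × 195 × (1−f)/f ≈ 11 × 195 × 3.87605 ≈ 8314.13 mg.

8314 mg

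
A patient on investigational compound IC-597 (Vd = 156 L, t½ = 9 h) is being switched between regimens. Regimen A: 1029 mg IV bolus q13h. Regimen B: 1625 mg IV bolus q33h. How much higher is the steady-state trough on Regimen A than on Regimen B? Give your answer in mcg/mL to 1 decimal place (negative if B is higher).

Regimen A: f = (1/2)^(13/9) ≈ 0.3674; Cmin,ss = (1029/156)·f/(1−f) ≈ 3.831 mcg/mL.
Regimen B: f = (1/2)^(33/9) ≈ 0.0787; Cmin,ss = (1625/156)·f/(1−f) ≈ 0.890 mcg/mL.
Difference ≈ 3.831 − 0.890 ≈ 2.941 mcg/mL.

2.9 mcg/mL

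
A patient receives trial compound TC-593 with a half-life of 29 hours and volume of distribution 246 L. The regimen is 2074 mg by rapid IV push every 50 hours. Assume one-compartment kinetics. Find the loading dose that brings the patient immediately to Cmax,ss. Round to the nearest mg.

f = (1/2)^(50/29) ≈ 0.302679; accumulation ratio R = 1/(1−f) ≈ 1.43406.
Loading dose to hit Cmax,ss on first dose: D_load = D_maint·R ≈ 2074 × 1.43406 ≈ 2974.24 mg.

2974 mg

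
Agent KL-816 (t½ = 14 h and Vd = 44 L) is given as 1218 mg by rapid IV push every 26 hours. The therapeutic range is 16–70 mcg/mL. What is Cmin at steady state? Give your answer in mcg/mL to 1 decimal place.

10.6 mcg/mL

k = ln2/t½ = ln2/14 ≈ 0.049511 h⁻¹; fraction remaining f = e^(−kτ) = e^(−0.049511×26) ≈ 0.2760.
Single-dose peak C₀ = D/Vd = 1218/44 ≈ 27.682 mcg/mL.
Steady-state trough Cmin,ss = C₀·f/(1−f) ≈ 27.682 × 0.2760/0.7240 ≈ 10.553 mcg/mL.
Trough 10.6 mcg/mL vs MEC 16 mcg/mL: subtherapeutic.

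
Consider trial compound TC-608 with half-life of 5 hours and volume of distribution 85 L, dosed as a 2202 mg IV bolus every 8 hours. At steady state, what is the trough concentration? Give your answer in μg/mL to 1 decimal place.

τ/t½ = 8/5 ≈ 1.6, so fraction remaining f = (1/2)^(8/5) ≈ 0.3299.
Accumulation ratio R = 1/(1 − f) ≈ 1/0.6701 ≈ 1.4923.
Single-dose peak C₀ = D/Vd = 2202/85 ≈ 25.906 μg/mL.
Steady-state peak Cmax,ss = C₀·R ≈ 25.906 × 1.4923 ≈ 38.660 μg/mL.
Steady-state trough Cmin,ss = Cmax,ss·f ≈ 38.660 × 0.3299 ≈ 12.754 μg/mL.

12.8 μg/mL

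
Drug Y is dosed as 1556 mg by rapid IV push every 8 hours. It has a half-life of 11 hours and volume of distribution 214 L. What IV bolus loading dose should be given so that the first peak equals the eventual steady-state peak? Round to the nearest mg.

f = (1/2)^(8/11) ≈ 0.604045; accumulation ratio R = 1/(1−f) ≈ 2.52554.
Loading dose to hit Cmax,ss on first dose: D_load = D_maint·R ≈ 1556 × 2.52554 ≈ 3929.74 mg.

3930 mg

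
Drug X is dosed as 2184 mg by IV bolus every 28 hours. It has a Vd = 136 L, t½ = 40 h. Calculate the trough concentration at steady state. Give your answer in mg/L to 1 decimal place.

τ/t½ = 28/40 ≈ 0.7, so fraction remaining f = (1/2)^(28/40) ≈ 0.6156.
Each bolus raises the concentration by D/Vd = 2184/136 ≈ 16.059 mg/L.
Steady-state trough Cmin,ss = C₀·f/(1−f) ≈ 16.059 × 0.6156/0.3844 ≈ 25.718 mg/L.

25.7 mg/L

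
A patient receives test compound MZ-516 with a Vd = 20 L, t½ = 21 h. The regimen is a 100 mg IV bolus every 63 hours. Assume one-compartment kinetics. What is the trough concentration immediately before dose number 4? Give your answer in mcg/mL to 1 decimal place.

f = (1/2)^(τ/t½) = (1/2)^(63/21) ≈ 0.1250.
C₀ = D/Vd = 100/20 ≈ 5.000 mcg/mL.
Before the 4th dose, 3 doses have been given. Superposition: Cmin = C₀·(f + f² + … + f^3).
≈ 5.000 × (0.1250 + 0.0156 + 0.0020) ≈ 5.000 × 0.1426 ≈ 0.713 mcg/mL.

0.7 mcg/mL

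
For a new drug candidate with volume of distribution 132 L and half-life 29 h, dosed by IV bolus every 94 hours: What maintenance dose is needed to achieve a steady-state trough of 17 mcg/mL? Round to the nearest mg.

τ/t½ = 94/29 ≈ 3.2414, so f = (1/2)^(94/29) ≈ 0.105742.
Cmin,ss = (D/Vd)·f/(1−f), so D = Cmin,ss·Vd·(1−f)/f.
D = 17 × 132 × (1−f)/f ≈ 17 × 132 × 8.45698 ≈ 18977.46 mg.

18977 mg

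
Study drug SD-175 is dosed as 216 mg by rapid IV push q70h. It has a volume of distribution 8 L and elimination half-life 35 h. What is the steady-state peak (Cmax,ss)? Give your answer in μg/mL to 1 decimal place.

τ = 70 h = 2 half-lives, so f = (1/2)^2 = 0.25.
Accumulation ratio R = 1/(1 − f) = 1/0.75 = 4/3.
Single-dose peak C₀ = D/Vd = 216/8 = 27 μg/mL.
Steady-state peak Cmax,ss = C₀·R = 27 × 4/3 ≈ 36.000 μg/mL.

36.0 μg/mL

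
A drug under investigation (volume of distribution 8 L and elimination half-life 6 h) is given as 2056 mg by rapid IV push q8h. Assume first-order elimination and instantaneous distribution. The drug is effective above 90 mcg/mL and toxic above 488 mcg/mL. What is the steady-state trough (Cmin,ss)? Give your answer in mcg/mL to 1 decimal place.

169.1 mcg/mL

τ/t½ = 8/6 ≈ 1.3333, so fraction remaining f = (1/2)^(8/6) ≈ 0.3969.
Each bolus raises the concentration by D/Vd = 2056/8 ≈ 257.000 mcg/mL.
Steady-state trough Cmin,ss = C₀·f/(1−f) ≈ 257.000 × 0.3969/0.6031 ≈ 169.132 mcg/mL.
Trough 169.1 mcg/mL vs MEC 90 mcg/mL: adequate.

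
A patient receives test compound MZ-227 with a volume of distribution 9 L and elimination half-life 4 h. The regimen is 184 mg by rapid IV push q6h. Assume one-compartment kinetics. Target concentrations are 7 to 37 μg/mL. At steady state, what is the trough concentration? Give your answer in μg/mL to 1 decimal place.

τ/t½ = 6/4 ≈ 1.5, so fraction remaining f = (1/2)^(6/4) ≈ 0.3536.
Accumulation ratio R = 1/(1 − f) ≈ 1/0.6464 ≈ 1.5470.
Each bolus raises the concentration by D/Vd = 184/9 ≈ 20.444 μg/mL.
Steady-state peak Cmax,ss = C₀·R ≈ 20.444 × 1.5470 ≈ 31.627 μg/mL.
Steady-state trough Cmin,ss = Cmax,ss·f ≈ 31.627 × 0.3536 ≈ 11.183 μg/mL.
Trough 11.2 μg/mL vs MEC 7 μg/mL: adequate.

11.2 μg/mL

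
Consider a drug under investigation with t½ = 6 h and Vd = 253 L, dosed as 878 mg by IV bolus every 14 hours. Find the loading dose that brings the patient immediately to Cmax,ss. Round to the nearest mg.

f = (1/2)^(14/6) ≈ 0.198425; accumulation ratio R = 1/(1−f) ≈ 1.24754.
Loading dose to hit Cmax,ss on first dose: D_load = D_maint·R ≈ 878 × 1.24754 ≈ 1095.34 mg.

1095 mg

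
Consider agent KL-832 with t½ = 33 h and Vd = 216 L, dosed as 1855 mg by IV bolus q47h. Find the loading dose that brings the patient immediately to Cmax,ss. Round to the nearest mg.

2957 mg

f = (1/2)^(47/33) ≈ 0.372615; accumulation ratio R = 1/(1−f) ≈ 1.59392.
Loading dose to hit Cmax,ss on first dose: D_load = D_maint·R ≈ 1855 × 1.59392 ≈ 2956.72 mg.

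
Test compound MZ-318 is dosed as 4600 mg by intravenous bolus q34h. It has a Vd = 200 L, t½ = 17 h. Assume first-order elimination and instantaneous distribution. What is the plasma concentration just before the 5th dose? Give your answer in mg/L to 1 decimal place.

f = (1/2)^(τ/t½) = (1/2)^(34/17) ≈ 0.2500.
C₀ = D/Vd = 4600/200 ≈ 23.000 mg/L.
Before the 5th dose, 4 doses have been given. Superposition: Cmin = C₀·(f + f² + … + f^4).
≈ 23.000 × (0.2500 + 0.0625 + 0.0156 + 0.0039) ≈ 23.000 × 0.3320 ≈ 7.636 mg/L.

7.6 mg/L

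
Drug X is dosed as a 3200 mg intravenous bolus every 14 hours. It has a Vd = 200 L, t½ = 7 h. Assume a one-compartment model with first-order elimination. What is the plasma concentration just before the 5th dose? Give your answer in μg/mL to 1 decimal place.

f = (1/2)^(τ/t½) = (1/2)^(14/7) ≈ 0.2500.
C₀ = D/Vd = 3200/200 ≈ 16.000 μg/mL.
Before the 5th dose, 4 doses have been given. Superposition: Cmin = C₀·(f + f² + … + f^4).
≈ 16.000 × (0.2500 + 0.0625 + 0.0156 + 0.0039) ≈ 16.000 × 0.3320 ≈ 5.312 μg/mL.

5.3 μg/mL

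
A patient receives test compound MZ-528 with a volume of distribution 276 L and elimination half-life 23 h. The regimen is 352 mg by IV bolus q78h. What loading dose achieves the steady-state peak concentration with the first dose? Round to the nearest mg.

f = (1/2)^(78/23) ≈ 0.095305; accumulation ratio R = 1/(1−f) ≈ 1.10534.
Loading dose to hit Cmax,ss on first dose: D_load = D_maint·R ≈ 352 × 1.10534 ≈ 389.08 mg.

389 mg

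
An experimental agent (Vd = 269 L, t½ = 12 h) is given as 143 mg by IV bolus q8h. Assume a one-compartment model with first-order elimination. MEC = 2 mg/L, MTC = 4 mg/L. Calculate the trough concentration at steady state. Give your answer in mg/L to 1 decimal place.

0.9 mg/L

τ/t½ = 8/12 ≈ 0.66667, so fraction remaining f = (1/2)^(8/12) ≈ 0.6300.
Accumulation ratio R = 1/(1 − f) ≈ 1/0.3700 ≈ 2.7027.
Single-dose peak C₀ = D/Vd = 143/269 ≈ 0.532 mg/L.
Steady-state peak Cmax,ss = C₀·R ≈ 0.532 × 2.7027 ≈ 1.438 mg/L.
One interval later, Cmin,ss = Cmax,ss·e^(−kτ) ≈ 1.438 × 0.6300 ≈ 0.906 mg/L.
Trough 0.9 mg/L vs MEC 2 mg/L: subtherapeutic.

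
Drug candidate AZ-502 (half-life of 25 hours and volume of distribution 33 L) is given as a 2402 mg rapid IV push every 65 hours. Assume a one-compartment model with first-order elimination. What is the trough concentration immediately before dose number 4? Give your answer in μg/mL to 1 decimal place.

f = (1/2)^(τ/t½) = (1/2)^(65/25) ≈ 0.1649.
C₀ = D/Vd = 2402/33 ≈ 72.788 μg/mL.
Before the 4th dose, 3 doses have been given. Superposition: Cmin = C₀·(f + f² + … + f^3).
≈ 72.788 × (0.1649 + 0.0272 + 0.0045) ≈ 72.788 × 0.1966 ≈ 14.310 μg/mL.

14.3 μg/mL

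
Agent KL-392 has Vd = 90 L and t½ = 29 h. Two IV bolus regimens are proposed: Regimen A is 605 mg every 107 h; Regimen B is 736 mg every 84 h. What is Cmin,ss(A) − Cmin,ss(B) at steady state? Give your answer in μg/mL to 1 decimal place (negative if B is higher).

Regimen A: f = (1/2)^(107/29) ≈ 0.0775; Cmin,ss = (605/90)·f/(1−f) ≈ 0.565 μg/mL.
Regimen B: f = (1/2)^(84/29) ≈ 0.1343; Cmin,ss = (736/90)·f/(1−f) ≈ 1.269 μg/mL.
Difference ≈ 0.565 − 1.269 ≈ -0.704 μg/mL.

-0.7 μg/mL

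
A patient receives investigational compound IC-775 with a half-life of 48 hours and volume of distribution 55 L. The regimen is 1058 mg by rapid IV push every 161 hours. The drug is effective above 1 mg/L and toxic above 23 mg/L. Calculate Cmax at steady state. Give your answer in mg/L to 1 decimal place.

21.3 mg/L

Over one 161-h interval, 161/48 ≈ 3.3542 half-lives elapse, leaving f ≈ 0.0978 of each dose.
Accumulation ratio R = 1/(1 − f) ≈ 1/0.9022 ≈ 1.1084.
Single-dose peak C₀ = D/Vd = 1058/55 ≈ 19.236 mg/L.
Steady-state peak Cmax,ss = C₀·R ≈ 19.236 × 1.1084 ≈ 21.321 mg/L.
Peak 21.3 mg/L vs MTC 23 mg/L: below toxic threshold.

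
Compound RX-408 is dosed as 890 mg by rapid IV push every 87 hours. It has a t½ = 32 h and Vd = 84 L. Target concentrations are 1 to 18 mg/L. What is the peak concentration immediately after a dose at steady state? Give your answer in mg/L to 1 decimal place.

12.5 mg/L

Over one 87-h interval, 87/32 ≈ 2.7188 half-lives elapse, leaving f ≈ 0.1519 of each dose.
At steady state, accumulation factor R = 1/(1 − e^(−kτ)) ≈ 1.1791.
Each bolus raises the concentration by D/Vd = 890/84 ≈ 10.595 mg/L.
Steady-state peak Cmax,ss = C₀·R ≈ 10.595 × 1.1791 ≈ 12.493 mg/L.
Peak 12.5 mg/L vs MTC 18 mg/L: below toxic threshold.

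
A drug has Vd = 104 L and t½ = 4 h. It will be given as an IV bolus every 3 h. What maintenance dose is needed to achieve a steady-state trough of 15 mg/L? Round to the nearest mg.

τ/t½ = 3/4 ≈ 0.75, so f = (1/2)^(3/4) ≈ 0.594604.
Cmin,ss = (D/Vd)·f/(1−f), so D = Cmin,ss·Vd·(1−f)/f.
D = 15 × 104 × (1−f)/f ≈ 15 × 104 × 0.68179 ≈ 1063.59 mg.

1064 mg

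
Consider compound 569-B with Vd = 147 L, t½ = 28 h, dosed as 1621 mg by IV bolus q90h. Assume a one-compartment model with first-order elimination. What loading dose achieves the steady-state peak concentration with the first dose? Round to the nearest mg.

1817 mg

f = (1/2)^(90/28) ≈ 0.107747; accumulation ratio R = 1/(1−f) ≈ 1.12076.
Loading dose to hit Cmax,ss on first dose: D_load = D_maint·R ≈ 1621 × 1.12076 ≈ 1816.75 mg.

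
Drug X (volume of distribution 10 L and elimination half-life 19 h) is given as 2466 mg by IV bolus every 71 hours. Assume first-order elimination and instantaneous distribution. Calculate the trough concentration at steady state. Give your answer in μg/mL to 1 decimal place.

τ/t½ = 71/19 ≈ 3.7368, so fraction remaining f = (1/2)^(71/19) ≈ 0.0750.
Each bolus raises the concentration by D/Vd = 2466/10 ≈ 246.600 μg/mL.
Steady-state trough Cmin,ss = C₀·f/(1−f) ≈ 246.600 × 0.0750/0.9250 ≈ 19.995 μg/mL.

20.0 μg/mL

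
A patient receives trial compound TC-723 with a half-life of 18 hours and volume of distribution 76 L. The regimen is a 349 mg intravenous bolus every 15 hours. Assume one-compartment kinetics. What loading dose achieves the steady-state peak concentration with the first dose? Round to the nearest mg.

795 mg

f = (1/2)^(15/18) ≈ 0.561231; accumulation ratio R = 1/(1−f) ≈ 2.27910.
Loading dose to hit Cmax,ss on first dose: D_load = D_maint·R ≈ 349 × 2.27910 ≈ 795.41 mg.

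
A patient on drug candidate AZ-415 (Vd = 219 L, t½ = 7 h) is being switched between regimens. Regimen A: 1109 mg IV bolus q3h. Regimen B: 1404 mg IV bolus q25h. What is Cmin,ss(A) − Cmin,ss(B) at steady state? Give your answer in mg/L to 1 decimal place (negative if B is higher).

14.1 mg/L

Regimen A: f = (1/2)^(3/7) ≈ 0.7430; Cmin,ss = (1109/219)·f/(1−f) ≈ 14.640 mg/L.
Regimen B: f = (1/2)^(25/7) ≈ 0.0841; Cmin,ss = (1404/219)·f/(1−f) ≈ 0.589 mg/L.
Difference ≈ 14.640 − 0.589 ≈ 14.051 mg/L.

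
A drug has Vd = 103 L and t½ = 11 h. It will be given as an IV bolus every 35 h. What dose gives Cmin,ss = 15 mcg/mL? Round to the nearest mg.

12475 mg

τ/t½ = 35/11 ≈ 3.1818, so f = (1/2)^(35/11) ≈ 0.110199.
Cmin,ss = (D/Vd)·f/(1−f), so D = Cmin,ss·Vd·(1−f)/f.
D = 15 × 103 × (1−f)/f ≈ 15 × 103 × 8.07449 ≈ 12475.09 mg.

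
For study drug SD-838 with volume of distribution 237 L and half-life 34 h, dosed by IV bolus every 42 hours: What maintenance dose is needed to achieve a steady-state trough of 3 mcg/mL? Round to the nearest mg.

τ/t½ = 42/34 ≈ 1.2353, so f = (1/2)^(42/34) ≈ 0.424756.
Cmin,ss = (D/Vd)·f/(1−f), so D = Cmin,ss·Vd·(1−f)/f.
D = 3 × 237 × (1−f)/f ≈ 3 × 237 × 1.35429 ≈ 962.90 mg.

963 mg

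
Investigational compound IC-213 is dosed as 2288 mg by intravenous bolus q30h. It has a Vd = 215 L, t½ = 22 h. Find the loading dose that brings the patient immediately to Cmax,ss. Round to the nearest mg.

f = (1/2)^(30/22) ≈ 0.388602; accumulation ratio R = 1/(1−f) ≈ 1.63560.
Loading dose to hit Cmax,ss on first dose: D_load = D_maint·R ≈ 2288 × 1.63560 ≈ 3742.25 mg.

3742 mg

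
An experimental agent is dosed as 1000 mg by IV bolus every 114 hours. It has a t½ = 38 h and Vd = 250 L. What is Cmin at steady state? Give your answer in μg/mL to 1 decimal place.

The dosing interval is 3 half-lives, so f = 2^(−3) = 0.125.
At steady state, R = 1/(1 − 0.125) = 8/7.
Single-dose peak C₀ = D/Vd = 1000/250 = 4 μg/mL.
Steady-state peak Cmax,ss = C₀·R = 4 × 8/7 ≈ 4.571 μg/mL.
Steady-state trough Cmin,ss = Cmax,ss·f ≈ 4.571 × 0.125 ≈ 0.571 μg/mL.

0.6 μg/mL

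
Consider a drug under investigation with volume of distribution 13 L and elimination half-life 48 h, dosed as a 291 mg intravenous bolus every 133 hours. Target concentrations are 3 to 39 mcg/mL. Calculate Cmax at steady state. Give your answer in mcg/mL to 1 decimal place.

τ/t½ = 133/48 ≈ 2.7708, so fraction remaining f = (1/2)^(133/48) ≈ 0.1465.
At steady state, accumulation factor R = 1/(1 − e^(−kτ)) ≈ 1.1716.
Single-dose peak C₀ = D/Vd = 291/13 ≈ 22.385 mcg/mL.
Steady-state peak Cmax,ss = C₀·R ≈ 22.385 × 1.1716 ≈ 26.226 mcg/mL.
Peak 26.2 mcg/mL vs MTC 39 mcg/mL: below toxic threshold.

26.2 mcg/mL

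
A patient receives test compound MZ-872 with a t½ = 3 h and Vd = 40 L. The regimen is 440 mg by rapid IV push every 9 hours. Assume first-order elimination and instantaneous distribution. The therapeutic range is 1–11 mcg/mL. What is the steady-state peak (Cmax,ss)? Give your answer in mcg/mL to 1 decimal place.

The dosing interval is 3 half-lives, so f = 2^(−3) = 0.125.
At steady state, R = 1/(1 − 0.125) = 8/7.
Single-dose peak C₀ = D/Vd = 440/40 = 11 mcg/mL.
Steady-state peak Cmax,ss = C₀·R = 11 × 8/7 ≈ 12.571 mcg/mL.
Peak 12.6 mcg/mL vs MTC 11 mcg/mL: exceeds toxic threshold.

12.6 mcg/mL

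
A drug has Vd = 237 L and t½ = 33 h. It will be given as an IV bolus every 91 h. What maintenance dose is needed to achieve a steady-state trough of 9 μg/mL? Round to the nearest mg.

12292 mg

τ/t½ = 91/33 ≈ 2.7576, so f = (1/2)^(91/33) ≈ 0.147872.
Cmin,ss = (D/Vd)·f/(1−f), so D = Cmin,ss·Vd·(1−f)/f.
D = 9 × 237 × (1−f)/f ≈ 9 × 237 × 5.76261 ≈ 12291.65 mg.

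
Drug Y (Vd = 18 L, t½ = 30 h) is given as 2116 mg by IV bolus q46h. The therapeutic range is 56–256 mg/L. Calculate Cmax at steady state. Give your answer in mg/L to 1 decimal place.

Over one 46-h interval, 46/30 ≈ 1.5333 half-lives elapse, leaving f ≈ 0.3455 of each dose.
At steady state, accumulation factor R = 1/(1 − e^(−kτ)) ≈ 1.5279.
Single-dose peak C₀ = D/Vd = 2116/18 ≈ 117.556 mg/L.
Cmax,ss = C₀/(1 − f) ≈ 117.556/0.6545 ≈ 179.612 mg/L.
Peak 179.6 mg/L vs MTC 256 mg/L: below toxic threshold.

179.6 mg/L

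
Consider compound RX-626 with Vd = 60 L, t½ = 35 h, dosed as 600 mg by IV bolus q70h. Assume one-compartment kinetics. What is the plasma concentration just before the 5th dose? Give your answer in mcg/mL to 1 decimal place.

3.3 mcg/mL

f = (1/2)^(τ/t½) = (1/2)^(70/35) ≈ 0.2500.
C₀ = D/Vd = 600/60 ≈ 10.000 mcg/mL.
Before the 5th dose, 4 doses have been given. Superposition: Cmin = C₀·(f + f² + … + f^4).
≈ 10.000 × (0.2500 + 0.0625 + 0.0156 + 0.0039) ≈ 10.000 × 0.3320 ≈ 3.320 mcg/mL.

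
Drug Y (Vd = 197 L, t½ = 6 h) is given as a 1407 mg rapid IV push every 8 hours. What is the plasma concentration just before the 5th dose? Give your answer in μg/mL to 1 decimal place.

f = (1/2)^(τ/t½) = (1/2)^(8/6) ≈ 0.3969.
C₀ = D/Vd = 1407/197 ≈ 7.142 μg/mL.
Before the 5th dose, 4 doses have been given. Superposition: Cmin = C₀·(f + f² + … + f^4).
≈ 7.142 × (0.3969 + 0.1575 + 0.0625 + 0.0248) ≈ 7.142 × 0.6417 ≈ 4.583 μg/mL.

4.6 μg/mL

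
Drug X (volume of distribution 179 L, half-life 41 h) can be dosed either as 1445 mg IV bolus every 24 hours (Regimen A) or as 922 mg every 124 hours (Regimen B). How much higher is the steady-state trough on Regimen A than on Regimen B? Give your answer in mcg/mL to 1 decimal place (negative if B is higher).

15.4 mcg/mL

Regimen A: f = (1/2)^(24/41) ≈ 0.6665; Cmin,ss = (1445/179)·f/(1−f) ≈ 16.133 mcg/mL.
Regimen B: f = (1/2)^(124/41) ≈ 0.1229; Cmin,ss = (922/179)·f/(1−f) ≈ 0.722 mcg/mL.
Difference ≈ 16.133 − 0.722 ≈ 15.411 mcg/mL.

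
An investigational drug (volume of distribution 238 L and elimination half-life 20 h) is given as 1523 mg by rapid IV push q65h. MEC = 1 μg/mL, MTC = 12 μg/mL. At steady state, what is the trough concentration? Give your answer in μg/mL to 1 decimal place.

0.8 μg/mL

k = ln2/t½ = ln2/20 ≈ 0.034657 h⁻¹; fraction remaining f = e^(−kτ) = e^(−0.034657×65) ≈ 0.1051.
Each bolus raises the concentration by D/Vd = 1523/238 ≈ 6.399 μg/mL.
Steady-state trough Cmin,ss = C₀·f/(1−f) ≈ 6.399 × 0.1051/0.8949 ≈ 0.752 μg/mL.
Trough 0.8 μg/mL vs MEC 1 μg/mL: subtherapeutic.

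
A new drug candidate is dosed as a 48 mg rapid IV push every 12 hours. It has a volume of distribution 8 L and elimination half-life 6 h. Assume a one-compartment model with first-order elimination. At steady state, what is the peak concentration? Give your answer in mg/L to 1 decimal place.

8.0 mg/L

τ = 12 h = 2 half-lives, so f = (1/2)^2 = 0.25.
Accumulation ratio R = 1/(1 − f) = 1/0.75 = 4/3.
Single-dose peak C₀ = D/Vd = 48/8 = 6 mg/L.
Steady-state peak Cmax,ss = C₀·R = 6 × 4/3 ≈ 8.000 mg/L.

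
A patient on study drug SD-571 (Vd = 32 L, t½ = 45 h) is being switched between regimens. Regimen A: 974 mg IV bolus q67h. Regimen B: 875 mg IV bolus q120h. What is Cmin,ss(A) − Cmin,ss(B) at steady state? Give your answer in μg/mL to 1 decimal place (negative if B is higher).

11.7 μg/mL

Regimen A: f = (1/2)^(67/45) ≈ 0.3563; Cmin,ss = (974/32)·f/(1−f) ≈ 16.848 μg/mL.
Regimen B: f = (1/2)^(120/45) ≈ 0.1575; Cmin,ss = (875/32)·f/(1−f) ≈ 5.112 μg/mL.
Difference ≈ 16.848 − 5.112 ≈ 11.736 μg/mL.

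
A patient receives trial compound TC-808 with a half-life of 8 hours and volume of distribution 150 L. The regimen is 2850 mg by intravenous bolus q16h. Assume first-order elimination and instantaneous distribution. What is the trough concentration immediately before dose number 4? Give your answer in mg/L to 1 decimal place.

6.2 mg/L

f = (1/2)^(τ/t½) = (1/2)^(16/8) ≈ 0.2500.
C₀ = D/Vd = 2850/150 ≈ 19.000 mg/L.
Before the 4th dose, 3 doses have been given. Superposition: Cmin = C₀·(f + f² + … + f^3).
≈ 19.000 × (0.2500 + 0.0625 + 0.0156) ≈ 19.000 × 0.3281 ≈ 6.234 mg/L.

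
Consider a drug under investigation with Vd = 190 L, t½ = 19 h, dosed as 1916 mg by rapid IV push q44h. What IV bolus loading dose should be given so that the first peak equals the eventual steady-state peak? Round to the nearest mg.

2398 mg

f = (1/2)^(44/19) ≈ 0.200853; accumulation ratio R = 1/(1−f) ≈ 1.25133.
Loading dose to hit Cmax,ss on first dose: D_load = D_maint·R ≈ 1916 × 1.25133 ≈ 2397.55 mg.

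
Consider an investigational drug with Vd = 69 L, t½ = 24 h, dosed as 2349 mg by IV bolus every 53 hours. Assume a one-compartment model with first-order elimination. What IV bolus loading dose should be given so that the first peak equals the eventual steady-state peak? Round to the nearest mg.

2998 mg

f = (1/2)^(53/24) ≈ 0.216384; accumulation ratio R = 1/(1−f) ≈ 1.27614.
Loading dose to hit Cmax,ss on first dose: D_load = D_maint·R ≈ 2349 × 1.27614 ≈ 2997.65 mg.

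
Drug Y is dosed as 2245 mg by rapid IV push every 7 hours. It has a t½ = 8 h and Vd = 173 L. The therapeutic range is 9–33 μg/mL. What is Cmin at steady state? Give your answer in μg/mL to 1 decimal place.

15.6 μg/mL

k = ln2/t½ = ln2/8 ≈ 0.086643 h⁻¹; fraction remaining f = e^(−kτ) = e^(−0.086643×7) ≈ 0.5453.
At steady state, accumulation factor R = 1/(1 − e^(−kτ)) ≈ 2.1993.
Each bolus raises the concentration by D/Vd = 2245/173 ≈ 12.977 μg/mL.
Steady-state peak Cmax,ss = C₀·R ≈ 12.977 × 2.1993 ≈ 28.540 μg/mL.
One interval later, Cmin,ss = Cmax,ss·e^(−kτ) ≈ 28.540 × 0.5453 ≈ 15.563 μg/mL.
Trough 15.6 μg/mL vs MEC 9 μg/mL: adequate.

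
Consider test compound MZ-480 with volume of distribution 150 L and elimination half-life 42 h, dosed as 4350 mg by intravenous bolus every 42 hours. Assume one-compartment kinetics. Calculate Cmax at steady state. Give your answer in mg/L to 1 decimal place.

58.0 mg/L

τ = 42 h = 1 half-life, so f = (1/2)^1 = 0.5.
Accumulation ratio R = 1/(1 − f) = 1/0.5 = 2/1.
Single-dose peak C₀ = D/Vd = 4350/150 = 29 mg/L.
Steady-state peak Cmax,ss = C₀·R = 29 × 2/1 ≈ 58.000 mg/L.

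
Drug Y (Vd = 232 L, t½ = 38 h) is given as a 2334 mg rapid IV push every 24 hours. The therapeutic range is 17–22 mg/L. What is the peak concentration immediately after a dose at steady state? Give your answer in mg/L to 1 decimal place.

Over one 24-h interval, 24/38 ≈ 0.63158 half-lives elapse, leaving f ≈ 0.6455 of each dose.
Accumulation ratio R = 1/(1 − f) ≈ 1/0.3545 ≈ 2.8209.
Each bolus raises the concentration by D/Vd = 2334/232 ≈ 10.060 mg/L.
Steady-state peak Cmax,ss = C₀·R ≈ 10.060 × 2.8209 ≈ 28.378 mg/L.
Peak 28.4 mg/L vs MTC 22 mg/L: exceeds toxic threshold.

28.4 mg/L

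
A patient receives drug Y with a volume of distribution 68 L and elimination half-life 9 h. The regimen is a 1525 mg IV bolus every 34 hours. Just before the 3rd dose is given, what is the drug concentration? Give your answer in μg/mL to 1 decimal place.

f = (1/2)^(τ/t½) = (1/2)^(34/9) ≈ 0.0729.
C₀ = D/Vd = 1525/68 ≈ 22.426 μg/mL.
Before the 3rd dose, 2 doses have been given. Superposition: Cmin = C₀·(f + f²).
≈ 22.426 × (0.0729 + 0.0053) ≈ 22.426 × 0.0782 ≈ 1.754 μg/mL.

1.8 μg/mL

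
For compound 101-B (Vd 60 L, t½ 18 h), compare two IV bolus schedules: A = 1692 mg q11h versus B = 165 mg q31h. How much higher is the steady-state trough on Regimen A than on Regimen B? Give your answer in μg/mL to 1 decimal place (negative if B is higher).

Regimen A: f = (1/2)^(11/18) ≈ 0.6547; Cmin,ss = (1692/60)·f/(1−f) ≈ 53.468 μg/mL.
Regimen B: f = (1/2)^(31/18) ≈ 0.3031; Cmin,ss = (165/60)·f/(1−f) ≈ 1.196 μg/mL.
Difference ≈ 53.468 − 1.196 ≈ 52.272 μg/mL.

52.3 μg/mL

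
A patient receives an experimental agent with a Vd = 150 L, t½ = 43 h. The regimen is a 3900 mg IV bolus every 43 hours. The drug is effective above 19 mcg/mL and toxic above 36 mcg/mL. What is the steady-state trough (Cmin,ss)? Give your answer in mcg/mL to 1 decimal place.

26.0 mcg/mL

τ = 43 h = 1 half-life, so f = (1/2)^1 = 0.5.
At steady state, R = 1/(1 − 0.5) = 2/1.
Single-dose peak C₀ = D/Vd = 3900/150 = 26 mcg/mL.
Steady-state peak Cmax,ss = C₀·R = 26 × 2/1 ≈ 52.000 mcg/mL.
Steady-state trough Cmin,ss = Cmax,ss·f ≈ 52.000 × 0.5 ≈ 26.000 mcg/mL.
Trough 26.0 mcg/mL vs MEC 19 mcg/mL: adequate.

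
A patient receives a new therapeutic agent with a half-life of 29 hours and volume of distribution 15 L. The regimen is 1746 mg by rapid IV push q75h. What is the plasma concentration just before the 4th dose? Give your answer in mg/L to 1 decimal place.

23.1 mg/L

f = (1/2)^(τ/t½) = (1/2)^(75/29) ≈ 0.1665.
C₀ = D/Vd = 1746/15 ≈ 116.400 mg/L.
Before the 4th dose, 3 doses have been given. Superposition: Cmin = C₀·(f + f² + … + f^3).
≈ 116.400 × (0.1665 + 0.0277 + 0.0046) ≈ 116.400 × 0.1988 ≈ 23.140 mg/L.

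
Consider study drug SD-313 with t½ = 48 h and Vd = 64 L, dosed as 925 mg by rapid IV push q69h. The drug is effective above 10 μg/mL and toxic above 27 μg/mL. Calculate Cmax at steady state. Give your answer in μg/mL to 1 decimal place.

τ/t½ = 69/48 ≈ 1.4375, so fraction remaining f = (1/2)^(69/48) ≈ 0.3692.
Accumulation ratio R = 1/(1 − f) ≈ 1/0.6308 ≈ 1.5853.
Single-dose peak C₀ = D/Vd = 925/64 ≈ 14.453 μg/mL.
Steady-state peak Cmax,ss = C₀·R ≈ 14.453 × 1.5853 ≈ 22.912 μg/mL.
Peak 22.9 μg/mL vs MTC 27 μg/mL: below toxic threshold.

22.9 μg/mL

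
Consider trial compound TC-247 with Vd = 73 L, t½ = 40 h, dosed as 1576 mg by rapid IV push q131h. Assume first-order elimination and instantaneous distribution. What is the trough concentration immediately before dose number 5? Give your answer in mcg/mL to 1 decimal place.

f = (1/2)^(τ/t½) = (1/2)^(131/40) ≈ 0.1033.
C₀ = D/Vd = 1576/73 ≈ 21.589 mcg/mL.
Before the 5th dose, 4 doses have been given. Superposition: Cmin = C₀·(f + f² + … + f^4).
≈ 21.589 × (0.1033 + 0.0107 + 0.0011 + 0.0001) ≈ 21.589 × 0.1152 ≈ 2.487 mcg/mL.

2.5 mcg/mL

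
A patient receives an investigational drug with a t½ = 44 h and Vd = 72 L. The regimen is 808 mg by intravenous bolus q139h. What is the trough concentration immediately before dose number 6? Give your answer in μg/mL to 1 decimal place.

f = (1/2)^(τ/t½) = (1/2)^(139/44) ≈ 0.1119.
C₀ = D/Vd = 808/72 ≈ 11.222 μg/mL.
Before the 6th dose, 5 doses have been given. Superposition: Cmin = C₀·(f + f² + … + f^5).
≈ 11.222 × (0.1119 + 0.0125 + 0.0014 + 0.0002 + 0.0000) ≈ 11.222 × 0.1260 ≈ 1.414 μg/mL.

1.4 μg/mL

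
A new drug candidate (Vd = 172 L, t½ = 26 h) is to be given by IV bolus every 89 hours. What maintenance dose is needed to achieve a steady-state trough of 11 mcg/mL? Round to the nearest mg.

18402 mg

τ/t½ = 89/26 ≈ 3.4231, so f = (1/2)^(89/26) ≈ 0.093229.
Cmin,ss = (D/Vd)·f/(1−f), so D = Cmin,ss·Vd·(1−f)/f.
D = 11 × 172 × (1−f)/f ≈ 11 × 172 × 9.72628 ≈ 18402.12 mg.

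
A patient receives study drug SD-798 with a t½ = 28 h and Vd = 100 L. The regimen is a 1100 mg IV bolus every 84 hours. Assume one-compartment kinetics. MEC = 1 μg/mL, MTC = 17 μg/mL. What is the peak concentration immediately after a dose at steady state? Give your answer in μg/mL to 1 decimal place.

The dosing interval is 3 half-lives, so f = 2^(−3) = 0.125.
At steady state, R = 1/(1 − 0.125) = 8/7.
Single-dose peak C₀ = D/Vd = 1100/100 = 11 μg/mL.
Steady-state peak Cmax,ss = C₀·R = 11 × 8/7 ≈ 12.571 μg/mL.
Peak 12.6 μg/mL vs MTC 17 μg/mL: below toxic threshold.

12.6 μg/mL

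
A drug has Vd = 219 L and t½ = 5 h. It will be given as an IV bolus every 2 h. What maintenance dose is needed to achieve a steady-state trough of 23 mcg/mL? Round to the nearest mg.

τ/t½ = 2/5 ≈ 0.4, so f = (1/2)^(2/5) ≈ 0.757858.
Cmin,ss = (D/Vd)·f/(1−f), so D = Cmin,ss·Vd·(1−f)/f.
D = 23 × 219 × (1−f)/f ≈ 23 × 219 × 0.31951 ≈ 1609.37 mg.

1609 mg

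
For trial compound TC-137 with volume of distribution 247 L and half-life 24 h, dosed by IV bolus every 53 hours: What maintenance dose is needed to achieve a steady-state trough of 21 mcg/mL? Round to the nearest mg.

τ/t½ = 53/24 ≈ 2.2083, so f = (1/2)^(53/24) ≈ 0.216384.
Cmin,ss = (D/Vd)·f/(1−f), so D = Cmin,ss·Vd·(1−f)/f.
D = 21 × 247 × (1−f)/f ≈ 21 × 247 × 3.62141 ≈ 18784.25 mg.

18784 mg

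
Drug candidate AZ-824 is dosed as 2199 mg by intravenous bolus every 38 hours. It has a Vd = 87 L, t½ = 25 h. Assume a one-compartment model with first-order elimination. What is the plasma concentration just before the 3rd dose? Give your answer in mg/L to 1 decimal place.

f = (1/2)^(τ/t½) = (1/2)^(38/25) ≈ 0.3487.
C₀ = D/Vd = 2199/87 ≈ 25.276 mg/L.
Before the 3rd dose, 2 doses have been given. Superposition: Cmin = C₀·(f + f²).
≈ 25.276 × (0.3487 + 0.1216) ≈ 25.276 × 0.4703 ≈ 11.887 mg/L.

11.9 mg/L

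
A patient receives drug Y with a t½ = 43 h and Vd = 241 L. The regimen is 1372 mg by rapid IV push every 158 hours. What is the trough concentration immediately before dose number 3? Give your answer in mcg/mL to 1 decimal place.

f = (1/2)^(τ/t½) = (1/2)^(158/43) ≈ 0.0783.
C₀ = D/Vd = 1372/241 ≈ 5.693 mcg/mL.
Before the 3rd dose, 2 doses have been given. Superposition: Cmin = C₀·(f + f²).
≈ 5.693 × (0.0783 + 0.0061) ≈ 5.693 × 0.0844 ≈ 0.480 mcg/mL.

0.5 mcg/mL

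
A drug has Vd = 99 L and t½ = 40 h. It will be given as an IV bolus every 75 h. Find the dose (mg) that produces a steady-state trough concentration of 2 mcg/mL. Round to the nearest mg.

τ/t½ = 75/40 ≈ 1.875, so f = (1/2)^(75/40) ≈ 0.272627.
Cmin,ss = (D/Vd)·f/(1−f), so D = Cmin,ss·Vd·(1−f)/f.
D = 2 × 99 × (1−f)/f ≈ 2 × 99 × 2.66802 ≈ 528.27 mg.

528 mg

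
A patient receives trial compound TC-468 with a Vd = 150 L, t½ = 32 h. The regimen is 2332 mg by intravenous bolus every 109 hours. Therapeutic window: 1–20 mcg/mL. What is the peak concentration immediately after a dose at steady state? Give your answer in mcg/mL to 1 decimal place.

k = ln2/t½ = ln2/32 ≈ 0.021661 h⁻¹; fraction remaining f = e^(−kτ) = e^(−0.021661×109) ≈ 0.0943.
Accumulation ratio R = 1/(1 − f) ≈ 1/0.9057 ≈ 1.1041.
Single-dose peak C₀ = D/Vd = 2332/150 ≈ 15.547 mcg/mL.
Steady-state peak Cmax,ss = C₀·R ≈ 15.547 × 1.1041 ≈ 17.165 mcg/mL.
Peak 17.2 mcg/mL vs MTC 20 mcg/mL: below toxic threshold.

17.2 mcg/mL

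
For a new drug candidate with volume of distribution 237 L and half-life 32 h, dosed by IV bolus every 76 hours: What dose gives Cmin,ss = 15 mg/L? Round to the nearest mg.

τ/t½ = 76/32 ≈ 2.375, so f = (1/2)^(76/32) ≈ 0.192776.
Cmin,ss = (D/Vd)·f/(1−f), so D = Cmin,ss·Vd·(1−f)/f.
D = 15 × 237 × (1−f)/f ≈ 15 × 237 × 4.18737 ≈ 14886.10 mg.

14886 mg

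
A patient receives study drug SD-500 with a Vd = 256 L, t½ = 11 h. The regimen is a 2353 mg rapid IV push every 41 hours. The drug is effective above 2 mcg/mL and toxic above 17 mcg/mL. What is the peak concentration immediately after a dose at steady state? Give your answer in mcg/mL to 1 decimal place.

9.9 mcg/mL

τ/t½ = 41/11 ≈ 3.7273, so fraction remaining f = (1/2)^(41/11) ≈ 0.0755.
At steady state, accumulation factor R = 1/(1 − e^(−kτ)) ≈ 1.0817.
Each bolus raises the concentration by D/Vd = 2353/256 ≈ 9.191 mcg/mL.
Steady-state peak Cmax,ss = C₀·R ≈ 9.191 × 1.0817 ≈ 9.942 mcg/mL.
Peak 9.9 mcg/mL vs MTC 17 mcg/mL: below toxic threshold.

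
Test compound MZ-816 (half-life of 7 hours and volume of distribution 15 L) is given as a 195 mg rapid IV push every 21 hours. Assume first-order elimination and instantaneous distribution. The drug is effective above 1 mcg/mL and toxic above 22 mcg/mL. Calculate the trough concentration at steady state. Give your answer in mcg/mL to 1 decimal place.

1.9 mcg/mL

τ = 21 h = 3 half-lives, so f = (1/2)^3 = 0.125.
Accumulation ratio R = 1/(1 − f) = 1/0.875 = 8/7.
Single-dose peak C₀ = D/Vd = 195/15 = 13 mcg/mL.
Steady-state peak Cmax,ss = C₀·R = 13 × 8/7 ≈ 14.857 mcg/mL.
Steady-state trough Cmin,ss = Cmax,ss·f ≈ 14.857 × 0.125 ≈ 1.857 mcg/mL.
Trough 1.9 mcg/mL vs MEC 1 mcg/mL: adequate.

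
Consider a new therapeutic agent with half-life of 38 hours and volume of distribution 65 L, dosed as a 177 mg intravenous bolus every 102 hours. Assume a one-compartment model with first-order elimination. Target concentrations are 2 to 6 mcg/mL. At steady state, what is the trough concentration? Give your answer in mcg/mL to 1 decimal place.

Over one 102-h interval, 102/38 ≈ 2.6842 half-lives elapse, leaving f ≈ 0.1556 of each dose.
At steady state, accumulation factor R = 1/(1 − e^(−kτ)) ≈ 1.1843.
Each bolus raises the concentration by D/Vd = 177/65 ≈ 2.723 mcg/mL.
Steady-state peak Cmax,ss = C₀·R ≈ 2.723 × 1.1843 ≈ 3.225 mcg/mL.
One interval later, Cmin,ss = Cmax,ss·e^(−kτ) ≈ 3.225 × 0.1556 ≈ 0.502 mcg/mL.
Trough 0.5 mcg/mL vs MEC 2 mcg/mL: subtherapeutic.

0.5 mcg/mL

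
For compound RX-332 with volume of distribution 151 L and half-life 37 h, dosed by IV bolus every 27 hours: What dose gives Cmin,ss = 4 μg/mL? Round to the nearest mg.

398 mg

τ/t½ = 27/37 ≈ 0.72973, so f = (1/2)^(27/37) ≈ 0.603017.
Cmin,ss = (D/Vd)·f/(1−f), so D = Cmin,ss·Vd·(1−f)/f.
D = 4 × 151 × (1−f)/f ≈ 4 × 151 × 0.65833 ≈ 397.63 mg.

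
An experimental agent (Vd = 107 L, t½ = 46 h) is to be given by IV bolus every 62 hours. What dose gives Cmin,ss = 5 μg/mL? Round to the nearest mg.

827 mg

τ/t½ = 62/46 ≈ 1.3478, so f = (1/2)^(62/46) ≈ 0.392884.
Cmin,ss = (D/Vd)·f/(1−f), so D = Cmin,ss·Vd·(1−f)/f.
D = 5 × 107 × (1−f)/f ≈ 5 × 107 × 1.54528 ≈ 826.72 mg.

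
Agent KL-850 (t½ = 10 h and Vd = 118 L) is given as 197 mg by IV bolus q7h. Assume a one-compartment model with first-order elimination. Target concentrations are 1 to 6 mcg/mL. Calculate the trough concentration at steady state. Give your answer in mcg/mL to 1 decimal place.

k = ln2/t½ = ln2/10 ≈ 0.069315 h⁻¹; fraction remaining f = e^(−kτ) = e^(−0.069315×7) ≈ 0.6156.
At steady state, accumulation factor R = 1/(1 − e^(−kτ)) ≈ 2.6015.
Each bolus raises the concentration by D/Vd = 197/118 ≈ 1.669 mcg/mL.
Cmax,ss = C₀/(1 − f) ≈ 1.669/0.3844 ≈ 4.342 mcg/mL.
One interval later, Cmin,ss = Cmax,ss·e^(−kτ) ≈ 4.342 × 0.6156 ≈ 2.673 mcg/mL.
Trough 2.7 mcg/mL vs MEC 1 mcg/mL: adequate.

2.7 mcg/mL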